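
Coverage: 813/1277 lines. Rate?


Coverage = covered / total * 100
Coverage = 813 / 1277 * 100
Coverage = 63.66%

63.66%


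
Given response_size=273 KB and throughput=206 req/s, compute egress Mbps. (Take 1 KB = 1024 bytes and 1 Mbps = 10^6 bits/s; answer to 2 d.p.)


Formula: Mbps = payload_bytes * RPS * 8 / 1e6
Payload per request = 273 KB = 273 * 1024 = 279552 bytes
Total bytes/sec = 279552 * 206 = 57587712
Total bits/sec = 57587712 * 8 = 460701696
Mbps = 460701696 / 1e6 = 460.7

460.7 Mbps


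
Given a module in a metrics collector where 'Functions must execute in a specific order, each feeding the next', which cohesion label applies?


Reasoning: Output of one is input to next
Type: Sequential cohesion

Sequential cohesion


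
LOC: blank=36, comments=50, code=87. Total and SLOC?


Total LOC = blank + comment + code
Total LOC = 36 + 50 + 87 = 173
SLOC (source only) = code = 87

Total LOC: 173, SLOC: 87


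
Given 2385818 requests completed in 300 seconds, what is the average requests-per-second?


Formula: throughput = requests / seconds
throughput = 2385818 / 300
throughput = 7952.73 requests/second

7952.73 requests/second


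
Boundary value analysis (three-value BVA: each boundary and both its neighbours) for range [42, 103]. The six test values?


Range: [42, 103]
Boundaries: just below min, min, min+1, max-1, max, just above max
Values: [41, 42, 43, 102, 103, 104]

[41, 42, 43, 102, 103, 104]


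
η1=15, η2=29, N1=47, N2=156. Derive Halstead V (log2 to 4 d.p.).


Formula: V = N * log2(η), where N = N1 + N2 and η = η1 + η2
η = 15 + 29 = 44
N = 47 + 156 = 203
log2(44) ≈ 5.4594
V = 203 * 5.4594 = 1108.26

1108.26


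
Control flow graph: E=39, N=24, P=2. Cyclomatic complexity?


Formula: V(G) = E - N + 2P
V(G) = 39 - 24 + 2*2
V(G) = 15 + 4
V(G) = 19

19


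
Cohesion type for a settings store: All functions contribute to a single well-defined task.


Reasoning: Best: single purpose
Type: Functional cohesion

Functional cohesion


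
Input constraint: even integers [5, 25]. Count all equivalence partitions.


Constraint: even integers in [5, 25]
Class 1: x < 5 — out-of-range invalid
Class 2: x in [5,25] but odd — wrong type invalid
Class 3: x in [5,25] and even — valid
Class 4: x > 25 — out-of-range invalid
Total equivalence classes: 4

4 equivalence classes


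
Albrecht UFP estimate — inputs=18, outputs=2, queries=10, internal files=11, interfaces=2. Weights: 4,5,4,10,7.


UFP = EI*4 + EO*5 + EQ*4 + ILF*10 + EIF*7
UFP = 18*4 + 2*5 + 10*4 + 11*10 + 2*7
UFP = 72 + 10 + 40 + 110 + 14
UFP = 246

246


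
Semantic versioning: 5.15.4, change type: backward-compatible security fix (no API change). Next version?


Current: 5.15.4
Change category: 'backward-compatible security fix (no API change)' → patch bump
SemVer rule: patch bump → increment PATCH (MAJOR and MINOR unchanged)
New: 5.15.5

5.15.5


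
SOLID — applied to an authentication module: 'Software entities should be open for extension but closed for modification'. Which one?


This describes the Open/Closed Principle (OCP)

Open/Closed Principle (OCP)


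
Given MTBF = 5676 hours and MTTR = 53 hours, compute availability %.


Availability = MTBF / (MTBF + MTTR)
Availability = 5676 / (5676 + 53)
Availability = 5676 / 5729
Availability = 99.0749%

99.0749%


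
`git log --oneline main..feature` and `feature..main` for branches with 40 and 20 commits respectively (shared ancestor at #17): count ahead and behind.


Common ancestor: commit #17
feature commits after divergence: 40 - 17 = 23
main commits after divergence: 20 - 17 = 3
feature is 23 commits ahead of main
main is 3 commits ahead of feature

feature ahead: 23, main ahead: 3


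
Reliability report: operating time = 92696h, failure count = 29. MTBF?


Formula: MTBF = Total operating time / Number of failures
MTBF = 92696 / 29
MTBF = 3196.41 hours

3196.41 hours


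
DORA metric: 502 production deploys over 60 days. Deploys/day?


Formula: deployments per day = releases / days
= 502 / 60
= 8.367 deploys/day
(equivalently, 58.57 deploys/week)

8.367 deploys/day


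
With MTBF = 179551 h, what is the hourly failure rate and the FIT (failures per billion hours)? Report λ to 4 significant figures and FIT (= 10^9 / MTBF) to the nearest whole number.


Formula: λ = 1 / MTBF; FIT = λ × 1e9 = 1e9 / MTBF
λ = 1 / 179551 ≈ 5.569e-06 failures/hour
FIT = 1e9 / 179551 ≈ 5569 failures per 1e9 hours (nearest whole number)

λ = 5.569e-06 /h, FIT = 5569


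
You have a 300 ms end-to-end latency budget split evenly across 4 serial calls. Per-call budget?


Formula: per_stage = total_budget / stages
per_stage = 300 / 4
per_stage = 75.0 ms

75.0 ms


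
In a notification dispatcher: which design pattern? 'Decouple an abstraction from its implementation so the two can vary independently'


This matches the Bridge pattern

Bridge


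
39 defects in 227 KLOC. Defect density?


Defect density = defects / KLOC
Defect density = 39 / 227
Defect density = 0.172 defects/KLOC

0.172 defects/KLOC


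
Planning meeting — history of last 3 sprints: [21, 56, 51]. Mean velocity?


Formula: Avg velocity = Total points / Number of sprints
Points: [21, 56, 51]
Sum = 21 + 56 + 51 = 128
Avg velocity = 128 / 3 = 42.67 points/sprint

42.67 points/sprint


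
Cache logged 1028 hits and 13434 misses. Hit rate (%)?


Formula: hit rate = hits / (hits + misses) * 100
hit rate = 1028 / (1028 + 13434) * 100
hit rate = 1028 / 14462 * 100
hit rate = 7.11%

7.11%


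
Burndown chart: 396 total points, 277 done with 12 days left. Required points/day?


Formula: Required rate = Remaining points / Days left
Remaining = 396 - 277 = 119 points
Required rate = 119 / 12 = 9.92 points/day

9.92 points/day


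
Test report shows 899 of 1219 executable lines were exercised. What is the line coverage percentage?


Coverage = covered / total * 100
Coverage = 899 / 1219 * 100
Coverage = 73.75%

73.75%


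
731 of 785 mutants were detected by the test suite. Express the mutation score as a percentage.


Mutation score = killed / total * 100
Mutation score = 731 / 785 * 100
Mutation score = 93.12%

93.12%


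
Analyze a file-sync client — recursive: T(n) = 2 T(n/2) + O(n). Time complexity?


Reasoning: master theorem case 2 (merge-sort recurrence)
Complexity: O(n log n)

O(n log n)


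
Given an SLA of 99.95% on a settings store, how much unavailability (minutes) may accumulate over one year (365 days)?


Formula: allowed downtime = period * (100 - SLA) / 100
Period (year (365 days)) = 525600 minutes
Unavailability fraction = (100 - 99.95) / 100
Allowed downtime = 525600 * (100 - 99.95) / 100
Allowed downtime = 262.8 minutes

262.8 minutes


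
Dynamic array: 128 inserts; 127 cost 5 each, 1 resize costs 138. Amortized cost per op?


Formula: Amortized cost = Total cost / Operations
Total cost = (127 * 5) + (1 * 138)
Total cost = 635 + 138 = 773
Amortized = 773 / 128 = 6.0391

6.0391


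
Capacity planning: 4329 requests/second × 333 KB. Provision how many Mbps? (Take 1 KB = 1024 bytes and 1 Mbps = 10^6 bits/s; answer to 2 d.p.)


Formula: Mbps = payload_bytes * RPS * 8 / 1e6
Payload per request = 333 KB = 333 * 1024 = 340992 bytes
Total bytes/sec = 340992 * 4329 = 1476154368
Total bits/sec = 1476154368 * 8 = 11809234944
Mbps = 11809234944 / 1e6 = 11809.23

11809.23 Mbps


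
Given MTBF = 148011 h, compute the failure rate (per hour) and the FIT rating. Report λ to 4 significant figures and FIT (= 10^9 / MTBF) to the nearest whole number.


Formula: λ = 1 / MTBF; FIT = λ × 1e9 = 1e9 / MTBF
λ = 1 / 148011 ≈ 6.756e-06 failures/hour
FIT = 1e9 / 148011 ≈ 6756 failures per 1e9 hours (nearest whole number)

λ = 6.756e-06 /h, FIT = 6756


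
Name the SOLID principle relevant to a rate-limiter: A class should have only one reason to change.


This describes the Single Responsibility Principle (SRP)

Single Responsibility Principle (SRP)


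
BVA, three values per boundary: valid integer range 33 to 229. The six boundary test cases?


Range: [33, 229]
Boundaries: just below min, min, min+1, max-1, max, just above max
Values: [32, 33, 34, 228, 229, 230]

[32, 33, 34, 228, 229, 230]


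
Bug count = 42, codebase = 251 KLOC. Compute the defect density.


Defect density = defects / KLOC
Defect density = 42 / 251
Defect density = 0.167 defects/KLOC

0.167 defects/KLOC


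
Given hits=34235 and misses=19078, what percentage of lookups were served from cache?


Formula: hit rate = hits / (hits + misses) * 100
hit rate = 34235 / (34235 + 19078) * 100
hit rate = 34235 / 53313 * 100
hit rate = 64.22%

64.22%


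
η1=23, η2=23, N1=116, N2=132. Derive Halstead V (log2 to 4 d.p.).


Formula: V = N * log2(η), where N = N1 + N2 and η = η1 + η2
η = 23 + 23 = 46
N = 116 + 132 = 248
log2(46) ≈ 5.5236
V = 248 * 5.5236 = 1369.85

1369.85


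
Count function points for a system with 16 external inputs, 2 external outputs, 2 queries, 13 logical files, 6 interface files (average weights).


UFP = EI*4 + EO*5 + EQ*4 + ILF*10 + EIF*7
UFP = 16*4 + 2*5 + 2*4 + 13*10 + 6*7
UFP = 64 + 10 + 8 + 130 + 42
UFP = 254

254


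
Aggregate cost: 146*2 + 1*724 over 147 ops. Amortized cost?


Formula: Amortized cost = Total cost / Operations
Total cost = (146 * 2) + (1 * 724)
Total cost = 292 + 724 = 1016
Amortized = 1016 / 147 = 6.9116

6.9116


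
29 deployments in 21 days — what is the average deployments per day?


Formula: deployments per day = releases / days
= 29 / 21
= 1.381 deploys/day
(equivalently, 9.67 deploys/week)

1.381 deploys/day


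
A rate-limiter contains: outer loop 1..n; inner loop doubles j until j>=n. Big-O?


Reasoning: linear outer times logarithmic inner
Complexity: O(n log n)

O(n log n)


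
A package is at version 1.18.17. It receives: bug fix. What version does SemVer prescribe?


Current: 1.18.17
Change category: 'bug fix' → patch bump
SemVer rule: patch bump → increment PATCH (MAJOR and MINOR unchanged)
New: 1.18.18

1.18.18


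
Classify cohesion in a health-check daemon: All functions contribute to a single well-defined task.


Reasoning: Best: single purpose
Type: Functional cohesion

Functional cohesion


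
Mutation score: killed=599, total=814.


Mutation score = killed / total * 100
Mutation score = 599 / 814 * 100
Mutation score = 73.59%

73.59%


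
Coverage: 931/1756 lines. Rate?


Coverage = covered / total * 100
Coverage = 931 / 1756 * 100
Coverage = 53.02%

53.02%


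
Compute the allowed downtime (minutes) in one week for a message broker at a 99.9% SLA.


Formula: allowed downtime = period * (100 - SLA) / 100
Period (week) = 10080 minutes
Unavailability fraction = (100 - 99.9) / 100
Allowed downtime = 10080 * (100 - 99.9) / 100
Allowed downtime = 10.08 minutes

10.08 minutes


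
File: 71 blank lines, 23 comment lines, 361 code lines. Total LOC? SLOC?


Total LOC = blank + comment + code
Total LOC = 71 + 23 + 361 = 455
SLOC (source only) = code = 361

Total LOC: 455, SLOC: 361


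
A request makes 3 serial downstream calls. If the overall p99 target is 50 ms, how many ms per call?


Formula: per_stage = total_budget / stages
per_stage = 50 / 3
per_stage = 16.67 ms

16.67 ms


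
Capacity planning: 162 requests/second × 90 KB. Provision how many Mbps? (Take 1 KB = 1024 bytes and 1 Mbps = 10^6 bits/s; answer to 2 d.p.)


Formula: Mbps = payload_bytes * RPS * 8 / 1e6
Payload per request = 90 KB = 90 * 1024 = 92160 bytes
Total bytes/sec = 92160 * 162 = 14929920
Total bits/sec = 14929920 * 8 = 119439360
Mbps = 119439360 / 1e6 = 119.44

119.44 Mbps


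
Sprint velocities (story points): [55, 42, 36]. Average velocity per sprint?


Formula: Avg velocity = Total points / Number of sprints
Points: [55, 42, 36]
Sum = 55 + 42 + 36 = 133
Avg velocity = 133 / 3 = 44.33 points/sprint

44.33 points/sprint


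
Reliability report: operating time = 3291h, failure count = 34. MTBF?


Formula: MTBF = Total operating time / Number of failures
MTBF = 3291 / 34
MTBF = 96.79 hours

96.79 hours


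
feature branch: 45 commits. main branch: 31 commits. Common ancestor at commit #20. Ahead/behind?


Common ancestor: commit #20
feature commits after divergence: 45 - 20 = 25
main commits after divergence: 31 - 20 = 11
feature is 25 commits ahead of main
main is 11 commits ahead of feature

feature ahead: 25, main ahead: 11


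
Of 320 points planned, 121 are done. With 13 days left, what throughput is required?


Formula: Required rate = Remaining points / Days left
Remaining = 320 - 121 = 199 points
Required rate = 199 / 13 = 15.31 points/day

15.31 points/day


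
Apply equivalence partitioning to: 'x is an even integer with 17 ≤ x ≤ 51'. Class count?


Constraint: even integers in [17, 51]
Class 1: x < 17 — out-of-range invalid
Class 2: x in [17,51] but odd — wrong type invalid
Class 3: x in [17,51] and even — valid
Class 4: x > 51 — out-of-range invalid
Total equivalence classes: 4

4 equivalence classes


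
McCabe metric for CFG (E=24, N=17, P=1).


Formula: V(G) = E - N + 2P
V(G) = 24 - 17 + 2*1
V(G) = 7 + 2
V(G) = 9

9


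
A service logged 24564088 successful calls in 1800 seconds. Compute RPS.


Formula: throughput = requests / seconds
throughput = 24564088 / 1800
throughput = 13646.72 requests/second

13646.72 requests/second


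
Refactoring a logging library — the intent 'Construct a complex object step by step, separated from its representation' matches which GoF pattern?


This matches the Builder pattern

Builder


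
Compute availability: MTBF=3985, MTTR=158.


Availability = MTBF / (MTBF + MTTR)
Availability = 3985 / (3985 + 158)
Availability = 3985 / 4143
Availability = 96.1863%

96.1863%


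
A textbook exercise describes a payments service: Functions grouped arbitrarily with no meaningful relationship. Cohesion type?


Reasoning: Worst: random grouping
Type: Coincidental cohesion

Coincidental cohesion


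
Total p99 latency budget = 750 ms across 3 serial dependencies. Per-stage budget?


Formula: per_stage = total_budget / stages
per_stage = 750 / 3
per_stage = 250.0 ms

250.0 ms


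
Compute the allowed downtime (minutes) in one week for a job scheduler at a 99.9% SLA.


Formula: allowed downtime = period * (100 - SLA) / 100
Period (week) = 10080 minutes
Unavailability fraction = (100 - 99.9) / 100
Allowed downtime = 10080 * (100 - 99.9) / 100
Allowed downtime = 10.08 minutes

10.08 minutes


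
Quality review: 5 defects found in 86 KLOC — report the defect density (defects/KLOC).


Defect density = defects / KLOC
Defect density = 5 / 86
Defect density = 0.058 defects/KLOC

0.058 defects/KLOC


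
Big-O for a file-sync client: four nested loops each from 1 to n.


Reasoning: four levels of nesting
Complexity: O(n^4)

O(n^4)


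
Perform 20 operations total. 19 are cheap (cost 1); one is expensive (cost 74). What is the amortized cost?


Formula: Amortized cost = Total cost / Operations
Total cost = (19 * 1) + (1 * 74)
Total cost = 19 + 74 = 93
Amortized = 93 / 20 = 4.65

4.65


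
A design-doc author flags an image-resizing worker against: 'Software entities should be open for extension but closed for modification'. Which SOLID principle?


This describes the Open/Closed Principle (OCP)

Open/Closed Principle (OCP)


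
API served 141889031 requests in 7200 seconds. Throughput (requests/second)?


Formula: throughput = requests / seconds
throughput = 141889031 / 7200
throughput = 19706.81 requests/second

19706.81 requests/second


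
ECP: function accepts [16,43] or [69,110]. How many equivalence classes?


Valid ranges: [16,43] and [69,110]
Class 1: x < 16 — invalid
Class 2: 16 ≤ x ≤ 43 — valid
Class 3: 43 < x < 69 — invalid (gap between ranges)
Class 4: 69 ≤ x ≤ 110 — valid
Class 5: x > 110 — invalid
Total equivalence classes: 5

5 equivalence classes


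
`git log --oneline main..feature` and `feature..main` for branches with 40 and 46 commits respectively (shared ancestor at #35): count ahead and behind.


Common ancestor: commit #35
feature commits after divergence: 40 - 35 = 5
main commits after divergence: 46 - 35 = 11
feature is 5 commits ahead of main
main is 11 commits ahead of feature

feature ahead: 5, main ahead: 11


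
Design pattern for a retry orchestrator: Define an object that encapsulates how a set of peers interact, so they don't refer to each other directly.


This matches the Mediator pattern

Mediator


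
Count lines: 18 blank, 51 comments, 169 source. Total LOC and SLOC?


Total LOC = blank + comment + code
Total LOC = 18 + 51 + 169 = 238
SLOC (source only) = code = 169

Total LOC: 238, SLOC: 169


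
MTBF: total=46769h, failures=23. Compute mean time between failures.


Formula: MTBF = Total operating time / Number of failures
MTBF = 46769 / 23
MTBF = 2033.43 hours

2033.43 hours


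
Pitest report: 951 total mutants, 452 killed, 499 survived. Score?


Mutation score = killed / total * 100
Mutation score = 452 / 951 * 100
Mutation score = 47.53%

47.53%


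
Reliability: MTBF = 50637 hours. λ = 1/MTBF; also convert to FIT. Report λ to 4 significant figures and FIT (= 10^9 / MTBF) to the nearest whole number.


Formula: λ = 1 / MTBF; FIT = λ × 1e9 = 1e9 / MTBF
λ = 1 / 50637 ≈ 1.975e-05 failures/hour
FIT = 1e9 / 50637 ≈ 19748 failures per 1e9 hours (nearest whole number)

λ = 1.975e-05 /h, FIT = 19748


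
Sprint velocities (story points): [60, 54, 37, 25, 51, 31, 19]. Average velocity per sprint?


Formula: Avg velocity = Total points / Number of sprints
Points: [60, 54, 37, 25, 51, 31, 19]
Sum = 60 + 54 + 37 + 25 + 51 + 31 + 19 = 277
Avg velocity = 277 / 7 = 39.57 points/sprint

39.57 points/sprint


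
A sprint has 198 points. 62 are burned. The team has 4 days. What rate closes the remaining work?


Formula: Required rate = Remaining points / Days left
Remaining = 198 - 62 = 136 points
Required rate = 136 / 4 = 34.0 points/day

34.0 points/day


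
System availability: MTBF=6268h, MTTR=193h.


Availability = MTBF / (MTBF + MTTR)
Availability = 6268 / (6268 + 193)
Availability = 6268 / 6461
Availability = 97.0128%

97.0128%


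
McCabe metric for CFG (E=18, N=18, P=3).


Formula: V(G) = E - N + 2P
V(G) = 18 - 18 + 2*3
V(G) = 0 + 6
V(G) = 6

6


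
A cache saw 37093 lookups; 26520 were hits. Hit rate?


Formula: hit rate = hits / (hits + misses) * 100
hit rate = 26520 / (26520 + 10573) * 100
hit rate = 26520 / 37093 * 100
hit rate = 71.5%

71.5%


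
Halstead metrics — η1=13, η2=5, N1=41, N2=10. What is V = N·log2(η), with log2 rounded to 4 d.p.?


Formula: V = N * log2(η), where N = N1 + N2 and η = η1 + η2
η = 13 + 5 = 18
N = 41 + 10 = 51
log2(18) ≈ 4.1699
V = 51 * 4.1699 = 212.66

212.66


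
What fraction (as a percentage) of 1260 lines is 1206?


Coverage = covered / total * 100
Coverage = 1206 / 1260 * 100
Coverage = 95.71%

95.71%


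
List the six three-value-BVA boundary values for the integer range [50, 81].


Range: [50, 81]
Boundaries: just below min, min, min+1, max-1, max, just above max
Values: [49, 50, 51, 80, 81, 82]

[49, 50, 51, 80, 81, 82]


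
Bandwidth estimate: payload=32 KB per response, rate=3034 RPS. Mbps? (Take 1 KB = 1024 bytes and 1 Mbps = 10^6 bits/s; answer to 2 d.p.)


Formula: Mbps = payload_bytes * RPS * 8 / 1e6
Payload per request = 32 KB = 32 * 1024 = 32768 bytes
Total bytes/sec = 32768 * 3034 = 99418112
Total bits/sec = 99418112 * 8 = 795344896
Mbps = 795344896 / 1e6 = 795.34

795.34 Mbps


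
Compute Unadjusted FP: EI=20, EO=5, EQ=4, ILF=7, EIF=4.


UFP = EI*4 + EO*5 + EQ*4 + ILF*10 + EIF*7
UFP = 20*4 + 5*5 + 4*4 + 7*10 + 4*7
UFP = 80 + 25 + 16 + 70 + 28
UFP = 219

219


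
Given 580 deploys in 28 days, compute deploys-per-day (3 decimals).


Formula: deployments per day = releases / days
= 580 / 28
= 20.714 deploys/day
(equivalently, 145.0 deploys/week)

20.714 deploys/day


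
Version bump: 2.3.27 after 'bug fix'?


Current: 2.3.27
Change category: 'bug fix' → patch bump
SemVer rule: patch bump → increment PATCH (MAJOR and MINOR unchanged)
New: 2.3.28

2.3.28


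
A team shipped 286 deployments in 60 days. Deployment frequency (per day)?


Formula: deployments per day = releases / days
= 286 / 60
= 4.767 deploys/day
(equivalently, 33.37 deploys/week)

4.767 deploys/day


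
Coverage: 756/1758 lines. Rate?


Coverage = covered / total * 100
Coverage = 756 / 1758 * 100
Coverage = 43.0%

43.0%


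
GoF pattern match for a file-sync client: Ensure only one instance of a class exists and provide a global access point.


This matches the Singleton pattern

Singleton


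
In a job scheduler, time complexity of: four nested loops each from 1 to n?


Reasoning: four levels of nesting
Complexity: O(n^4)

O(n^4)


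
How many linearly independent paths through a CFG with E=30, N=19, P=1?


Formula: V(G) = E - N + 2P
V(G) = 30 - 19 + 2*1
V(G) = 11 + 2
V(G) = 13

13


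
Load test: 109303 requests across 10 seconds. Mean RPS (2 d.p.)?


Formula: throughput = requests / seconds
throughput = 109303 / 10
throughput = 10930.3 requests/second

10930.3 requests/second


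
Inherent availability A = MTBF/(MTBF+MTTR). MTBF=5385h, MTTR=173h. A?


Availability = MTBF / (MTBF + MTTR)
Availability = 5385 / (5385 + 173)
Availability = 5385 / 5558
Availability = 96.8874%

96.8874%


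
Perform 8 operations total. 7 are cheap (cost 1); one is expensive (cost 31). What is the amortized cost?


Formula: Amortized cost = Total cost / Operations
Total cost = (7 * 1) + (1 * 31)
Total cost = 7 + 31 = 38
Amortized = 38 / 8 = 4.75

4.75


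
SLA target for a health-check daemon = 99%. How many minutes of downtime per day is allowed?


Formula: allowed downtime = period * (100 - SLA) / 100
Period (day) = 1440 minutes
Unavailability fraction = (100 - 99.0) / 100
Allowed downtime = 1440 * (100 - 99.0) / 100
Allowed downtime = 14.4 minutes

14.4 minutes


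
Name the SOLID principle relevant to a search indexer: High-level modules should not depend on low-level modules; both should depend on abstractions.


This describes the Dependency Inversion Principle (DIP)

Dependency Inversion Principle (DIP)


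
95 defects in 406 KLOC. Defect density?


Defect density = defects / KLOC
Defect density = 95 / 406
Defect density = 0.234 defects/KLOC

0.234 defects/KLOC


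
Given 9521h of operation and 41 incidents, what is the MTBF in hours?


Formula: MTBF = Total operating time / Number of failures
MTBF = 9521 / 41
MTBF = 232.22 hours

232.22 hours


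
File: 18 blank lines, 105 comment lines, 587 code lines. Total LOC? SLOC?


Total LOC = blank + comment + code
Total LOC = 18 + 105 + 587 = 710
SLOC (source only) = code = 587

Total LOC: 710, SLOC: 587


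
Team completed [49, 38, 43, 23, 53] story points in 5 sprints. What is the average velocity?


Formula: Avg velocity = Total points / Number of sprints
Points: [49, 38, 43, 23, 53]
Sum = 49 + 38 + 43 + 23 + 53 = 206
Avg velocity = 206 / 5 = 41.2 points/sprint

41.2 points/sprint


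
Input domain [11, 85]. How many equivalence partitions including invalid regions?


Valid range: [11, 85]
Class 1: x < 11 — invalid
Class 2: 11 ≤ x ≤ 85 — valid
Class 3: x > 85 — invalid
Total equivalence classes: 3

3 equivalence classes


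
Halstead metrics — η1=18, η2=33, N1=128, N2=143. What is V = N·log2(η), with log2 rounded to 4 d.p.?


Formula: V = N * log2(η), where N = N1 + N2 and η = η1 + η2
η = 18 + 33 = 51
N = 128 + 143 = 271
log2(51) ≈ 5.6724
V = 271 * 5.6724 = 1537.22

1537.22


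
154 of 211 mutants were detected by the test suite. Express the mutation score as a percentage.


Mutation score = killed / total * 100
Mutation score = 154 / 211 * 100
Mutation score = 72.99%

72.99%


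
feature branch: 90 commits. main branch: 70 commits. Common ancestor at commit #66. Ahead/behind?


Common ancestor: commit #66
feature commits after divergence: 90 - 66 = 24
main commits after divergence: 70 - 66 = 4
feature is 24 commits ahead of main
main is 4 commits ahead of feature

feature ahead: 24, main ahead: 4


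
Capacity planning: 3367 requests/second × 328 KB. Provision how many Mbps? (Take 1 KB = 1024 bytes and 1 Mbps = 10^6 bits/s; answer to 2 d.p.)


Formula: Mbps = payload_bytes * RPS * 8 / 1e6
Payload per request = 328 KB = 328 * 1024 = 335872 bytes
Total bytes/sec = 335872 * 3367 = 1130881024
Total bits/sec = 1130881024 * 8 = 9047048192
Mbps = 9047048192 / 1e6 = 9047.05

9047.05 Mbps


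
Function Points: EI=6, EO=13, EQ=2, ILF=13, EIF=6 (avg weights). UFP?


UFP = EI*4 + EO*5 + EQ*4 + ILF*10 + EIF*7
UFP = 6*4 + 13*5 + 2*4 + 13*10 + 6*7
UFP = 24 + 65 + 8 + 130 + 42
UFP = 269

269


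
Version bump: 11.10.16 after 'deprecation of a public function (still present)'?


Current: 11.10.16
Change category: 'deprecation of a public function (still present)' → minor bump
SemVer rule: minor bump → increment MINOR, reset PATCH to 0 (MAJOR unchanged)
New: 11.11.0

11.11.0


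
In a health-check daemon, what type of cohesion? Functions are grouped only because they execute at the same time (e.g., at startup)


Reasoning: Related by timing only
Type: Temporal cohesion

Temporal cohesion


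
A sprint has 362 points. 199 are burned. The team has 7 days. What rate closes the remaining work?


Formula: Required rate = Remaining points / Days left
Remaining = 362 - 199 = 163 points
Required rate = 163 / 7 = 23.29 points/day

23.29 points/day


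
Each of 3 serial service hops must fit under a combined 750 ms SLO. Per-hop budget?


Formula: per_stage = total_budget / stages
per_stage = 750 / 3
per_stage = 250.0 ms

250.0 ms


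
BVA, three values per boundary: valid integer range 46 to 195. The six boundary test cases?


Range: [46, 195]
Boundaries: just below min, min, min+1, max-1, max, just above max
Values: [45, 46, 47, 194, 195, 196]

[45, 46, 47, 194, 195, 196]


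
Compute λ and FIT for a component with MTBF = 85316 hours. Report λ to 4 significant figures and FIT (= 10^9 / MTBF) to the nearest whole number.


Formula: λ = 1 / MTBF; FIT = λ × 1e9 = 1e9 / MTBF
λ = 1 / 85316 ≈ 1.172e-05 failures/hour
FIT = 1e9 / 85316 ≈ 11721 failures per 1e9 hours (nearest whole number)

λ = 1.172e-05 /h, FIT = 11721


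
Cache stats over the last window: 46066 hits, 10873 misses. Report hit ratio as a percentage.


Formula: hit rate = hits / (hits + misses) * 100
hit rate = 46066 / (46066 + 10873) * 100
hit rate = 46066 / 56939 * 100
hit rate = 80.9%

80.9%


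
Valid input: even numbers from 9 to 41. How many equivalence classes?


Constraint: even integers in [9, 41]
Class 1: x < 9 — out-of-range invalid
Class 2: x in [9,41] but odd — wrong type invalid
Class 3: x in [9,41] and even — valid
Class 4: x > 41 — out-of-range invalid
Total equivalence classes: 4

4 equivalence classes


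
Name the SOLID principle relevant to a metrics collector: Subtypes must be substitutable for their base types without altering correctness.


This describes the Liskov Substitution Principle (LSP)

Liskov Substitution Principle (LSP)


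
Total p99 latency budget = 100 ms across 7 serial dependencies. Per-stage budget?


Formula: per_stage = total_budget / stages
per_stage = 100 / 7
per_stage = 14.29 ms

14.29 ms


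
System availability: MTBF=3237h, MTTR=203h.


Availability = MTBF / (MTBF + MTTR)
Availability = 3237 / (3237 + 203)
Availability = 3237 / 3440
Availability = 94.0988%

94.0988%


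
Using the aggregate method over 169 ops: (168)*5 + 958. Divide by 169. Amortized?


Formula: Amortized cost = Total cost / Operations
Total cost = (168 * 5) + (1 * 958)
Total cost = 840 + 958 = 1798
Amortized = 1798 / 169 = 10.6391

10.6391


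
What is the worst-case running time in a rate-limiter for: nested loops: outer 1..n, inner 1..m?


Reasoning: product of independent bounds
Complexity: O(n*m)

O(n*m)


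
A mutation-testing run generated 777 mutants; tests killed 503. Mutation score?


Mutation score = killed / total * 100
Mutation score = 503 / 777 * 100
Mutation score = 64.74%

64.74%


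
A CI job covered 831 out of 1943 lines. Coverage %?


Coverage = covered / total * 100
Coverage = 831 / 1943 * 100
Coverage = 42.77%

42.77%


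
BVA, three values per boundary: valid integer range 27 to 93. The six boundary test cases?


Range: [27, 93]
Boundaries: just below min, min, min+1, max-1, max, just above max
Values: [26, 27, 28, 92, 93, 94]

[26, 27, 28, 92, 93, 94]


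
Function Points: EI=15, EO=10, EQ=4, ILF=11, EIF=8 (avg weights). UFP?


UFP = EI*4 + EO*5 + EQ*4 + ILF*10 + EIF*7
UFP = 15*4 + 10*5 + 4*4 + 11*10 + 8*7
UFP = 60 + 50 + 16 + 110 + 56
UFP = 292

292


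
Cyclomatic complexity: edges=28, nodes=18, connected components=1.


Formula: V(G) = E - N + 2P
V(G) = 28 - 18 + 2*1
V(G) = 10 + 2
V(G) = 12

12


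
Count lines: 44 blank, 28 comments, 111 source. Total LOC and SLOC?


Total LOC = blank + comment + code
Total LOC = 44 + 28 + 111 = 183
SLOC (source only) = code = 111

Total LOC: 183, SLOC: 111


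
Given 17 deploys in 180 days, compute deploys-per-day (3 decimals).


Formula: deployments per day = releases / days
= 17 / 180
= 0.094 deploys/day
(equivalently, 0.66 deploys/week)

0.094 deploys/day


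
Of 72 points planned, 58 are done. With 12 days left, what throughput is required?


Formula: Required rate = Remaining points / Days left
Remaining = 72 - 58 = 14 points
Required rate = 14 / 12 = 1.17 points/day

1.17 points/day


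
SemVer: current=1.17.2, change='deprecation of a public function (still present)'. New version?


Current: 1.17.2
Change category: 'deprecation of a public function (still present)' → minor bump
SemVer rule: minor bump → increment MINOR, reset PATCH to 0 (MAJOR unchanged)
New: 1.18.0

1.18.0


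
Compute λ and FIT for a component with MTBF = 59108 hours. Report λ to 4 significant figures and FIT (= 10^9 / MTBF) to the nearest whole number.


Formula: λ = 1 / MTBF; FIT = λ × 1e9 = 1e9 / MTBF
λ = 1 / 59108 ≈ 1.692e-05 failures/hour
FIT = 1e9 / 59108 ≈ 16918 failures per 1e9 hours (nearest whole number)

λ = 1.692e-05 /h, FIT = 16918


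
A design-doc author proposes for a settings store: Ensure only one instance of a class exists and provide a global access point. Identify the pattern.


This matches the Singleton pattern

Singleton


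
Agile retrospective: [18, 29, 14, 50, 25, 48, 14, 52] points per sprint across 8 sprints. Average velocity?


Formula: Avg velocity = Total points / Number of sprints
Points: [18, 29, 14, 50, 25, 48, 14, 52]
Sum = 18 + 29 + 14 + 50 + 25 + 48 + 14 + 52 = 250
Avg velocity = 250 / 8 = 31.25 points/sprint

31.25 points/sprint


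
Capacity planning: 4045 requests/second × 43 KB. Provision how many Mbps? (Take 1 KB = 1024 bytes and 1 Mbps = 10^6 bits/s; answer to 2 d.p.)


Formula: Mbps = payload_bytes * RPS * 8 / 1e6
Payload per request = 43 KB = 43 * 1024 = 44032 bytes
Total bytes/sec = 44032 * 4045 = 178109440
Total bits/sec = 178109440 * 8 = 1424875520
Mbps = 1424875520 / 1e6 = 1424.88

1424.88 Mbps


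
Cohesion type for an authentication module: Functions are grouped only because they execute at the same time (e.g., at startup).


Reasoning: Related by timing only
Type: Temporal cohesion

Temporal cohesion


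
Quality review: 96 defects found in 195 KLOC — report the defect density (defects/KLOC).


Defect density = defects / KLOC
Defect density = 96 / 195
Defect density = 0.492 defects/KLOC

0.492 defects/KLOC


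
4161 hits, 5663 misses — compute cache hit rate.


Formula: hit rate = hits / (hits + misses) * 100
hit rate = 4161 / (4161 + 5663) * 100
hit rate = 4161 / 9824 * 100
hit rate = 42.36%

42.36%


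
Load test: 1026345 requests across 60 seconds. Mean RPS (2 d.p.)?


Formula: throughput = requests / seconds
throughput = 1026345 / 60
throughput = 17105.75 requests/second

17105.75 requests/second


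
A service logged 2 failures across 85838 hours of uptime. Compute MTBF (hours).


Formula: MTBF = Total operating time / Number of failures
MTBF = 85838 / 2
MTBF = 42919.0 hours

42919.0 hours


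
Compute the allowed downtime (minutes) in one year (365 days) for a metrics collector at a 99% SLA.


Formula: allowed downtime = period * (100 - SLA) / 100
Period (year (365 days)) = 525600 minutes
Unavailability fraction = (100 - 99.0) / 100
Allowed downtime = 525600 * (100 - 99.0) / 100
Allowed downtime = 5256.0 minutes

5256.0 minutes


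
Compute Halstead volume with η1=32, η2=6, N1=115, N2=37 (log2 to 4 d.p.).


Formula: V = N * log2(η), where N = N1 + N2 and η = η1 + η2
η = 32 + 6 = 38
N = 115 + 37 = 152
log2(38) ≈ 5.2479
V = 152 * 5.2479 = 797.68

797.68


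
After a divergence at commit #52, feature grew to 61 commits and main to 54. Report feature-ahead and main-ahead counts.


Common ancestor: commit #52
feature commits after divergence: 61 - 52 = 9
main commits after divergence: 54 - 52 = 2
feature is 9 commits ahead of main
main is 2 commits ahead of feature

feature ahead: 9, main ahead: 2


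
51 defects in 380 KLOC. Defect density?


Defect density = defects / KLOC
Defect density = 51 / 380
Defect density = 0.134 defects/KLOC

0.134 defects/KLOC


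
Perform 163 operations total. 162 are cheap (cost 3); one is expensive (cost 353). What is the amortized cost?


Formula: Amortized cost = Total cost / Operations
Total cost = (162 * 3) + (1 * 353)
Total cost = 486 + 353 = 839
Amortized = 839 / 163 = 5.1472

5.1472


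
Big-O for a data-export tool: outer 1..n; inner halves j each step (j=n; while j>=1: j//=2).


Reasoning: n times log n
Complexity: O(n log n)

O(n log n)


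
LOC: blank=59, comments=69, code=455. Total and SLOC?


Total LOC = blank + comment + code
Total LOC = 59 + 69 + 455 = 583
SLOC (source only) = code = 455

Total LOC: 583, SLOC: 455


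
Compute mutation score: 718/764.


Mutation score = killed / total * 100
Mutation score = 718 / 764 * 100
Mutation score = 93.98%

93.98%


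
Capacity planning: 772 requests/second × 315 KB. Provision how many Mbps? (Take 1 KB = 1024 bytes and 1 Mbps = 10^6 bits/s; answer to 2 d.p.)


Formula: Mbps = payload_bytes * RPS * 8 / 1e6
Payload per request = 315 KB = 315 * 1024 = 322560 bytes
Total bytes/sec = 322560 * 772 = 249016320
Total bits/sec = 249016320 * 8 = 1992130560
Mbps = 1992130560 / 1e6 = 1992.13

1992.13 Mbps


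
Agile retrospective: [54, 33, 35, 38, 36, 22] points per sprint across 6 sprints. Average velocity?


Formula: Avg velocity = Total points / Number of sprints
Points: [54, 33, 35, 38, 36, 22]
Sum = 54 + 33 + 35 + 38 + 36 + 22 = 218
Avg velocity = 218 / 6 = 36.33 points/sprint

36.33 points/sprint


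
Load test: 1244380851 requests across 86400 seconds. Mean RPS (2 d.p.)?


Formula: throughput = requests / seconds
throughput = 1244380851 / 86400
throughput = 14402.56 requests/second

14402.56 requests/second


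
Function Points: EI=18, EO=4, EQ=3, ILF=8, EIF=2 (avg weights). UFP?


UFP = EI*4 + EO*5 + EQ*4 + ILF*10 + EIF*7
UFP = 18*4 + 4*5 + 3*4 + 8*10 + 2*7
UFP = 72 + 20 + 12 + 80 + 14
UFP = 198

198


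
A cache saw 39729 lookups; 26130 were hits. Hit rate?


Formula: hit rate = hits / (hits + misses) * 100
hit rate = 26130 / (26130 + 13599) * 100
hit rate = 26130 / 39729 * 100
hit rate = 65.77%

65.77%


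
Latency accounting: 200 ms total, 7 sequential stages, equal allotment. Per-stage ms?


Formula: per_stage = total_budget / stages
per_stage = 200 / 7
per_stage = 28.57 ms

28.57 ms


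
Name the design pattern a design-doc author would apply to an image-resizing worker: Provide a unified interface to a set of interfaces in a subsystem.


This matches the Facade pattern

Facade


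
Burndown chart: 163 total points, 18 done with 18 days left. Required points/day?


Formula: Required rate = Remaining points / Days left
Remaining = 163 - 18 = 145 points
Required rate = 145 / 18 = 8.06 points/day

8.06 points/day


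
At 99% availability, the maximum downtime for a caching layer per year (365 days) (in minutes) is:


Formula: allowed downtime = period * (100 - SLA) / 100
Period (year (365 days)) = 525600 minutes
Unavailability fraction = (100 - 99.0) / 100
Allowed downtime = 525600 * (100 - 99.0) / 100
Allowed downtime = 5256.0 minutes

5256.0 minutes


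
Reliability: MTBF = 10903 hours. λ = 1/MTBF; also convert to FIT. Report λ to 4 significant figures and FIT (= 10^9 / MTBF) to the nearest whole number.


Formula: λ = 1 / MTBF; FIT = λ × 1e9 = 1e9 / MTBF
λ = 1 / 10903 ≈ 9.172e-05 failures/hour
FIT = 1e9 / 10903 ≈ 91718 failures per 1e9 hours (nearest whole number)

λ = 9.172e-05 /h, FIT = 91718


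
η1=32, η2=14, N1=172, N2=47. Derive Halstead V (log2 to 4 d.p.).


Formula: V = N * log2(η), where N = N1 + N2 and η = η1 + η2
η = 32 + 14 = 46
N = 172 + 47 = 219
log2(46) ≈ 5.5236
V = 219 * 5.5236 = 1209.67

1209.67


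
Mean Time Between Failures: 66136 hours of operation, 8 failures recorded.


Formula: MTBF = Total operating time / Number of failures
MTBF = 66136 / 8
MTBF = 8267.0 hours

8267.0 hours


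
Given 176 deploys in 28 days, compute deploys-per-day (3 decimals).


Formula: deployments per day = releases / days
= 176 / 28
= 6.286 deploys/day
(equivalently, 44.0 deploys/week)

6.286 deploys/day


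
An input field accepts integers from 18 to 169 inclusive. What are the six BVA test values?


Range: [18, 169]
Boundaries: just below min, min, min+1, max-1, max, just above max
Values: [17, 18, 19, 168, 169, 170]

[17, 18, 19, 168, 169, 170]


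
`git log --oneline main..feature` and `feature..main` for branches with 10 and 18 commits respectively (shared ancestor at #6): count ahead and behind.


Common ancestor: commit #6
feature commits after divergence: 10 - 6 = 4
main commits after divergence: 18 - 6 = 12
feature is 4 commits ahead of main
main is 12 commits ahead of feature

feature ahead: 4, main ahead: 12


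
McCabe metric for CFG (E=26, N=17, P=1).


Formula: V(G) = E - N + 2P
V(G) = 26 - 17 + 2*1
V(G) = 9 + 2
V(G) = 11

11


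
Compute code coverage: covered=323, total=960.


Coverage = covered / total * 100
Coverage = 323 / 960 * 100
Coverage = 33.65%

33.65%


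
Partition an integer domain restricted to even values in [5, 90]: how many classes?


Constraint: even integers in [5, 90]
Class 1: x < 5 — out-of-range invalid
Class 2: x in [5,90] but odd — wrong type invalid
Class 3: x in [5,90] and even — valid
Class 4: x > 90 — out-of-range invalid
Total equivalence classes: 4

4 equivalence classes


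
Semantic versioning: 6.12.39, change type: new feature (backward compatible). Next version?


Current: 6.12.39
Change category: 'new feature (backward compatible)' → minor bump
SemVer rule: minor bump → increment MINOR, reset PATCH to 0 (MAJOR unchanged)
New: 6.13.0

6.13.0


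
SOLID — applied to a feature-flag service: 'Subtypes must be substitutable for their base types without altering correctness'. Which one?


This describes the Liskov Substitution Principle (LSP)

Liskov Substitution Principle (LSP)


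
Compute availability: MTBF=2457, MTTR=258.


Availability = MTBF / (MTBF + MTTR)
Availability = 2457 / (2457 + 258)
Availability = 2457 / 2715
Availability = 90.4972%

90.4972%
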